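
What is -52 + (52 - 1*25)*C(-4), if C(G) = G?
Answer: -160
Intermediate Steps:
-52 + (52 - 1*25)*C(-4) = -52 + (52 - 1*25)*(-4) = -52 + (52 - 25)*(-4) = -52 + 27*(-4) = -52 - 108 = -160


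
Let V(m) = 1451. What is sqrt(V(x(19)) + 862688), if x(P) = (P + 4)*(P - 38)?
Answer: sqrt(864139) ≈ 929.59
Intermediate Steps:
x(P) = (-38 + P)*(4 + P) (x(P) = (4 + P)*(-38 + P) = (-38 + P)*(4 + P))
sqrt(V(x(19)) + 862688) = sqrt(1451 + 862688) = sqrt(864139)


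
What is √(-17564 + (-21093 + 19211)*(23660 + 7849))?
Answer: I*√59317502 ≈ 7701.8*I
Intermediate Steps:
√(-17564 + (-21093 + 19211)*(23660 + 7849)) = √(-17564 - 1882*31509) = √(-17564 - 59299938) = √(-59317502) = I*√59317502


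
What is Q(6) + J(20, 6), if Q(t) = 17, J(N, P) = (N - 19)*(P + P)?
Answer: 29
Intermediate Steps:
J(N, P) = 2*P*(-19 + N) (J(N, P) = (-19 + N)*(2*P) = 2*P*(-19 + N))
Q(6) + J(20, 6) = 17 + 2*6*(-19 + 20) = 17 + 2*6*1 = 17 + 12 = 29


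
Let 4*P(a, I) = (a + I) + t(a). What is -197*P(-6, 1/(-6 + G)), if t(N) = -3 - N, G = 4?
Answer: 1379/8 ≈ 172.38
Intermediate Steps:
P(a, I) = -3/4 + I/4 (P(a, I) = ((a + I) + (-3 - a))/4 = ((I + a) + (-3 - a))/4 = (-3 + I)/4 = -3/4 + I/4)
-197*P(-6, 1/(-6 + G)) = -197*(-3/4 + 1/(4*(-6 + 4))) = -197*(-3/4 + (1/4)/(-2)) = -197*(-3/4 + (1/4)*(-1/2)) = -197*(-3/4 - 1/8) = -197*(-7/8) = 1379/8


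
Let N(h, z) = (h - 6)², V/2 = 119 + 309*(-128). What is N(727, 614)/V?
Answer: -519841/78866 ≈ -6.5914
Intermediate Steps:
V = -78866 (V = 2*(119 + 309*(-128)) = 2*(119 - 39552) = 2*(-39433) = -78866)
N(h, z) = (-6 + h)²
N(727, 614)/V = (-6 + 727)²/(-78866) = 721²*(-1/78866) = 519841*(-1/78866) = -519841/78866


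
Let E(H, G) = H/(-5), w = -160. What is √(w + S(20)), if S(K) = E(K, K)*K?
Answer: 4*I*√15 ≈ 15.492*I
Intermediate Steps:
E(H, G) = -H/5 (E(H, G) = H*(-⅕) = -H/5)
S(K) = -K²/5 (S(K) = (-K/5)*K = -K²/5)
√(w + S(20)) = √(-160 - ⅕*20²) = √(-160 - ⅕*400) = √(-160 - 80) = √(-240) = 4*I*√15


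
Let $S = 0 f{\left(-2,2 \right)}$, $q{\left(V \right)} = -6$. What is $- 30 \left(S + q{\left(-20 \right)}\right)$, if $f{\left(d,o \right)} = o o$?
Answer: $180$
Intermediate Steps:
$f{\left(d,o \right)} = o^{2}$
$S = 0$ ($S = 0 \cdot 2^{2} = 0 \cdot 4 = 0$)
$- 30 \left(S + q{\left(-20 \right)}\right) = - 30 \left(0 - 6\right) = \left(-30\right) \left(-6\right) = 180$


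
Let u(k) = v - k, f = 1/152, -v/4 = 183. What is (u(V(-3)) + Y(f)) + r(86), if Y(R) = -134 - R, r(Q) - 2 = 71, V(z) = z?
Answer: -120081/152 ≈ -790.01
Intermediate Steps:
v = -732 (v = -4*183 = -732)
r(Q) = 73 (r(Q) = 2 + 71 = 73)
f = 1/152 ≈ 0.0065789
u(k) = -732 - k
(u(V(-3)) + Y(f)) + r(86) = ((-732 - 1*(-3)) + (-134 - 1*1/152)) + 73 = ((-732 + 3) + (-134 - 1/152)) + 73 = (-729 - 20369/152) + 73 = -131177/152 + 73 = -120081/152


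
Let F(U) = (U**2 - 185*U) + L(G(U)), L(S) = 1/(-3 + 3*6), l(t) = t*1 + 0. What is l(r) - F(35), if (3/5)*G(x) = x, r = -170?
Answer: 76199/15 ≈ 5079.9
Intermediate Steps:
G(x) = 5*x/3
l(t) = t (l(t) = t + 0 = t)
L(S) = 1/15 (L(S) = 1/(-3 + 18) = 1/15)
F(U) = 1/15 + U**2 - 185*U (F(U) = (U**2 - 185*U) + 1/15 = 1/15 + U**2 - 185*U)
l(r) - F(35) = -170 - (1/15 + 35**2 - 185*35) = -170 - (1/15 + 1225 - 6475) = -170 - 1*(-78749/15) = -170 + 78749/15 = 76199/15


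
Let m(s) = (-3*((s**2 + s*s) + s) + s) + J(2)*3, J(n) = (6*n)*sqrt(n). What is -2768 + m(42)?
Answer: -13436 + 36*sqrt(2) ≈ -13385.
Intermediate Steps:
J(n) = 6*n**(3/2)
m(s) = -6*s**2 - 2*s + 36*sqrt(2) (m(s) = (-3*((s**2 + s*s) + s) + s) + (6*2**(3/2))*3 = (-3*((s**2 + s**2) + s) + s) + (6*(2*sqrt(2)))*3 = (-3*(2*s**2 + s) + s) + (12*sqrt(2))*3 = (-3*(s + 2*s**2) + s) + 36*sqrt(2) = ((-6*s**2 - 3*s) + s) + 36*sqrt(2) = (-6*s**2 - 2*s) + 36*sqrt(2) = -6*s**2 - 2*s + 36*sqrt(2))
-2768 + m(42) = -2768 + (-6*42**2 - 2*42 + 36*sqrt(2)) = -2768 + (-6*1764 - 84 + 36*sqrt(2)) = -2768 + (-10584 - 84 + 36*sqrt(2)) = -2768 + (-10668 + 36*sqrt(2)) = -13436 + 36*sqrt(2)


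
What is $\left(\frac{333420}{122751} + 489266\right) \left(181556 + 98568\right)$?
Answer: $\frac{5607916663959688}{40917} \approx 1.3706 \cdot 10^{11}$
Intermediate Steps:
$\left(\frac{333420}{122751} + 489266\right) \left(181556 + 98568\right) = \left(333420 \cdot \frac{1}{122751} + 489266\right) 280124 = \left(\frac{111140}{40917} + 489266\right) 280124 = \frac{20019408062}{40917} \cdot 280124 = \frac{5607916663959688}{40917}$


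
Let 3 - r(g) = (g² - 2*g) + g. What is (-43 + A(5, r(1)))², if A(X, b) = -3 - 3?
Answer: 2401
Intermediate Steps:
r(g) = 3 + g - g² (r(g) = 3 - ((g² - 2*g) + g) = 3 - (g² - g) = 3 + (g - g²) = 3 + g - g²)
A(X, b) = -6
(-43 + A(5, r(1)))² = (-43 - 6)² = (-49)² = 2401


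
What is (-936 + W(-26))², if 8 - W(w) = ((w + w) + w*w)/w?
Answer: 817216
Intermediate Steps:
W(w) = 8 - (w² + 2*w)/w (W(w) = 8 - ((w + w) + w*w)/w = 8 - (2*w + w²)/w = 8 - (w² + 2*w)/w)
(-936 + W(-26))² = (-936 + (6 - 1*(-26)))² = (-936 + (6 + 26))² = (-936 + 32)² = (-904)² = 817216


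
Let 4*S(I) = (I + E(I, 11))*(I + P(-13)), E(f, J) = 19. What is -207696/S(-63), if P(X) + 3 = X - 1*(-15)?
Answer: -12981/44 ≈ -295.02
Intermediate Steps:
P(X) = 12 + X (P(X) = -3 + (X - 1*(-15)) = -3 + (X + 15) = -3 + (15 + X) = 12 + X)
S(I) = (-1 + I)*(19 + I)/4 (S(I) = ((I + 19)*(I + (12 - 13)))/4 = ((19 + I)*(I - 1))/4 = ((19 + I)*(-1 + I))/4 = ((-1 + I)*(19 + I))/4 = (-1 + I)*(19 + I)/4)
-207696/S(-63) = -207696/(-19/4 + (¼)*(-63)² + (9/2)*(-63)) = -207696/(-19/4 + (¼)*3969 - 567/2) = -207696/(-19/4 + 3969/4 - 567/2) = -207696/704 = -207696*1/704 = -12981/44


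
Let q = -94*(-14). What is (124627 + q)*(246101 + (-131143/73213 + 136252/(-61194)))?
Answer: 3306192048153261716/106671341 ≈ 3.0994e+10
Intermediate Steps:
q = 1316
(124627 + q)*(246101 + (-131143/73213 + 136252/(-61194))) = (124627 + 1316)*(246101 + (-131143/73213 + 136252/(-61194))) = 125943*(246101 + (-131143*1/73213 + 136252*(-1/61194))) = 125943*(246101 + (-131143/73213 - 68126/30597)) = 125943*(246101 - 1285755887/320014023) = 125943*(78754485318436/320014023) = 3306192048153261716/106671341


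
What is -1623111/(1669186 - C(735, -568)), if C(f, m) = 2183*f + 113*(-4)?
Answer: -541037/21711 ≈ -24.920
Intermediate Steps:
C(f, m) = -452 + 2183*f (C(f, m) = 2183*f - 452 = -452 + 2183*f)
-1623111/(1669186 - C(735, -568)) = -1623111/(1669186 - (-452 + 2183*735)) = -1623111/(1669186 - (-452 + 1604505)) = -1623111/(1669186 - 1*1604053) = -1623111/(1669186 - 1604053) = -1623111/65133 = -1623111*1/65133 = -541037/21711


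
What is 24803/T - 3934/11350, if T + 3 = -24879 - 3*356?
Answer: -7672027/5890650 ≈ -1.3024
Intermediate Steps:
T = -25950 (T = -3 + (-24879 - 3*356) = -3 + (-24879 - 1*1068) = -3 + (-24879 - 1068) = -3 - 25947 = -25950)
24803/T - 3934/11350 = 24803/(-25950) - 3934/11350 = 24803*(-1/25950) - 3934*1/11350 = -24803/25950 - 1967/5675 = -7672027/5890650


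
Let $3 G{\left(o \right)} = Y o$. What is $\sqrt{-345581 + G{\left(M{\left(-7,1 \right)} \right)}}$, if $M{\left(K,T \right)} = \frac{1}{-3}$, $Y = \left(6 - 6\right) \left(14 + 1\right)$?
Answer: $i \sqrt{345581} \approx 587.86 i$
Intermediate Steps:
$Y = 0$ ($Y = 0 \cdot 15 = 0$)
$M{\left(K,T \right)} = - \frac{1}{3}$
$G{\left(o \right)} = 0$ ($G{\left(o \right)} = \frac{0 o}{3} = \frac{1}{3} \cdot 0 = 0$)
$\sqrt{-345581 + G{\left(M{\left(-7,1 \right)} \right)}} = \sqrt{-345581 + 0} = \sqrt{-345581} = i \sqrt{345581}$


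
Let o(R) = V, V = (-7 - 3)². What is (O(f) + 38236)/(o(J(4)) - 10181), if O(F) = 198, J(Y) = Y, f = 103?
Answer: -38434/10081 ≈ -3.8125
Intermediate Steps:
V = 100 (V = (-10)² = 100)
o(R) = 100
(O(f) + 38236)/(o(J(4)) - 10181) = (198 + 38236)/(100 - 10181) = 38434/(-10081) = 38434*(-1/10081) = -38434/10081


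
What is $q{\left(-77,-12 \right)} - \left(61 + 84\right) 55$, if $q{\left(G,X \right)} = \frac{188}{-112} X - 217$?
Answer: $- \frac{57203}{7} \approx -8171.9$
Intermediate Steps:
$q{\left(G,X \right)} = -217 - \frac{47 X}{28}$ ($q{\left(G,X \right)} = 188 \left(- \frac{1}{112}\right) X - 217 = - \frac{47 X}{28} - 217 = -217 - \frac{47 X}{28}$)
$q{\left(-77,-12 \right)} - \left(61 + 84\right) 55 = \left(-217 - - \frac{141}{7}\right) - \left(61 + 84\right) 55 = \left(-217 + \frac{141}{7}\right) - 145 \cdot 55 = - \frac{1378}{7} - 7975 = - \frac{57203}{7}$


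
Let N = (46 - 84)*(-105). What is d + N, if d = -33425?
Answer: -29435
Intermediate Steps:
N = 3990 (N = -38*(-105) = 3990)
d + N = -33425 + 3990 = -29435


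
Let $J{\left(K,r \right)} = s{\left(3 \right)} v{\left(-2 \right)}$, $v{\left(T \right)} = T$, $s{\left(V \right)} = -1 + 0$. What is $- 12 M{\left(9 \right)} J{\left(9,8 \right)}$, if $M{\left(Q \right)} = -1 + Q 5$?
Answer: $-1056$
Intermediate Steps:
$s{\left(V \right)} = -1$
$J{\left(K,r \right)} = 2$ ($J{\left(K,r \right)} = \left(-1\right) \left(-2\right) = 2$)
$M{\left(Q \right)} = -1 + 5 Q$
$- 12 M{\left(9 \right)} J{\left(9,8 \right)} = - 12 \left(-1 + 5 \cdot 9\right) 2 = - 12 \left(-1 + 45\right) 2 = \left(-12\right) 44 \cdot 2 = \left(-528\right) 2 = -1056$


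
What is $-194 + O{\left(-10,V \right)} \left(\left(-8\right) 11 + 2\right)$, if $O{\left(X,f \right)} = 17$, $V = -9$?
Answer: $-1656$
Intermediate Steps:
$-194 + O{\left(-10,V \right)} \left(\left(-8\right) 11 + 2\right) = -194 + 17 \left(\left(-8\right) 11 + 2\right) = -194 + 17 \left(-88 + 2\right) = -194 + 17 \left(-86\right) = -194 - 1462 = -1656$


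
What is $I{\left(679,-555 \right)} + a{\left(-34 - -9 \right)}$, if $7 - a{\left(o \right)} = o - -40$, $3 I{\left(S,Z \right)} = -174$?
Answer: $-66$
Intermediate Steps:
$I{\left(S,Z \right)} = -58$ ($I{\left(S,Z \right)} = \frac{1}{3} \left(-174\right) = -58$)
$a{\left(o \right)} = -33 - o$ ($a{\left(o \right)} = 7 - \left(o - -40\right) = 7 - \left(o + 40\right) = 7 - \left(40 + o\right) = -33 - o$)
$I{\left(679,-555 \right)} + a{\left(-34 - -9 \right)} = -58 - \left(-1 + 9\right) = -58 - 8 = -66$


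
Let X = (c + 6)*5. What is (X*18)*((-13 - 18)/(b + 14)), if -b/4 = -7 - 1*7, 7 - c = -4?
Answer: -4743/7 ≈ -677.57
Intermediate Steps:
c = 11 (c = 7 - 1*(-4) = 7 + 4 = 11)
b = 56 (b = -4*(-7 - 1*7) = -4*(-7 - 7) = -4*(-14) = 56)
X = 85 (X = (11 + 6)*5 = 17*5 = 85)
(X*18)*((-13 - 18)/(b + 14)) = (85*18)*((-13 - 18)/(56 + 14)) = 1530*(-31/70) = -4743/7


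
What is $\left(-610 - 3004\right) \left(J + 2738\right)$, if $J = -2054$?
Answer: $-2471976$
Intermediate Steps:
$\left(-610 - 3004\right) \left(J + 2738\right) = \left(-610 - 3004\right) \left(-2054 + 2738\right) = \left(-3614\right) 684 = -2471976$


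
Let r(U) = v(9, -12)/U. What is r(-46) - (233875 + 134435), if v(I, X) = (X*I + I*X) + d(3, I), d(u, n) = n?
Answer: -736611/2 ≈ -3.6831e+5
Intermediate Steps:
v(I, X) = I + 2*I*X (v(I, X) = (X*I + I*X) + I = (I*X + I*X) + I = 2*I*X + I = I + 2*I*X)
r(U) = -207/U (r(U) = (9*(1 + 2*(-12)))/U = (9*(1 - 24))/U = (9*(-23))/U = -207/U)
r(-46) - (233875 + 134435) = -207/(-46) - (233875 + 134435) = -207*(-1/46) - 1*368310 = 9/2 - 368310 = -736611/2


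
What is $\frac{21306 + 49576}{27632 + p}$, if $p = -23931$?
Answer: $\frac{70882}{3701} \approx 19.152$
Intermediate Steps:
$\frac{21306 + 49576}{27632 + p} = \frac{21306 + 49576}{27632 - 23931} = \frac{70882}{3701}$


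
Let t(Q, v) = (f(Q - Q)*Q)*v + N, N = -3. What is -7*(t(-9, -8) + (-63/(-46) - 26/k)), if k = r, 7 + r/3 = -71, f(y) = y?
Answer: 4403/414 ≈ 10.635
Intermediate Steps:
r = -234 (r = -21 + 3*(-71) = -21 - 213 = -234)
k = -234
t(Q, v) = -3 (t(Q, v) = ((Q - Q)*Q)*v - 3 = (0*Q)*v - 3 = 0*v - 3 = 0 - 3 = -3)
-7*(t(-9, -8) + (-63/(-46) - 26/k)) = -7*(-3 + (-63/(-46) - 26/(-234))) = -7*(-3 + (-63*(-1/46) - 26*(-1/234))) = -7*(-3 + (63/46 + ⅑)) = -7*(-3 + 613/414) = -7*(-629/414) = 4403/414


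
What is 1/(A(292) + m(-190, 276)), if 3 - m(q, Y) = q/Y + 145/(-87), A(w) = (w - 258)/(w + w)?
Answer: 20148/109067 ≈ 0.18473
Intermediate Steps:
A(w) = (-258 + w)/(2*w) (A(w) = (-258 + w)/((2*w)) = (-258 + w)*(1/(2*w)) = (-258 + w)/(2*w))
m(q, Y) = 14/3 - q/Y (m(q, Y) = 3 - (q/Y + 145/(-87)) = 3 - (q/Y + 145*(-1/87)) = 3 - (q/Y - 5/3) = 3 - (-5/3 + q/Y) = 3 + (5/3 - q/Y) = 14/3 - q/Y)
1/(A(292) + m(-190, 276)) = 1/((½)*(-258 + 292)/292 + (14/3 - 1*(-190)/276)) = 1/((½)*(1/292)*34 + (14/3 - 1*(-190)*1/276)) = 1/(17/292 + (14/3 + 95/138)) = 1/(17/292 + 739/138) = 1/(109067/20148) = 20148/109067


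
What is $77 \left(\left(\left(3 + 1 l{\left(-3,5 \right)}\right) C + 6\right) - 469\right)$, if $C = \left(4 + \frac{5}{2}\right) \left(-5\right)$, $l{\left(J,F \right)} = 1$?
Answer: $-45661$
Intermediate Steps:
$C = - \frac{65}{2}$ ($C = \left(4 + 5 \cdot \frac{1}{2}\right) \left(-5\right) = \left(4 + \frac{5}{2}\right) \left(-5\right) = \frac{13}{2} \left(-5\right) = - \frac{65}{2} \approx -32.5$)
$77 \left(\left(\left(3 + 1 l{\left(-3,5 \right)}\right) C + 6\right) - 469\right) = 77 \left(\left(\left(3 + 1 \cdot 1\right) \left(- \frac{65}{2}\right) + 6\right) - 469\right) = 77 \left(\left(\left(3 + 1\right) \left(- \frac{65}{2}\right) + 6\right) - 469\right) = 77 \left(\left(4 \left(- \frac{65}{2}\right) + 6\right) - 469\right) = 77 \left(\left(-130 + 6\right) - 469\right) = 77 \left(-124 - 469\right) = 77 \left(-593\right) = -45661$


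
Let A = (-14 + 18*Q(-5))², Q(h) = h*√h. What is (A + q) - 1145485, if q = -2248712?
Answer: -3434501 + 2520*I*√5 ≈ -3.4345e+6 + 5634.9*I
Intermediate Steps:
Q(h) = h^(3/2)
A = (-14 - 90*I*√5)² (A = (-14 + 18*(-5)^(3/2))² = (-14 + 18*(-5*I*√5))² = (-14 - 90*I*√5)² ≈ -40304.0 + 5634.9*I)
(A + q) - 1145485 = ((-40304 + 2520*I*√5) - 2248712) - 1145485 = (-2289016 + 2520*I*√5) - 1145485 = -3434501 + 2520*I*√5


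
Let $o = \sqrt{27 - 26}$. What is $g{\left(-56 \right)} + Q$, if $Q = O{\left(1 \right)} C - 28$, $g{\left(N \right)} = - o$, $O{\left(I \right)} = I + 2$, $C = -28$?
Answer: $-113$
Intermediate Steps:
$O{\left(I \right)} = 2 + I$
$o = 1$ ($o = \sqrt{1} = 1$)
$g{\left(N \right)} = -1$ ($g{\left(N \right)} = \left(-1\right) 1 = -1$)
$Q = -112$ ($Q = \left(2 + 1\right) \left(-28\right) - 28 = 3 \left(-28\right) - 28 = -84 - 28 = -112$)
$g{\left(-56 \right)} + Q = -1 - 112 = -113$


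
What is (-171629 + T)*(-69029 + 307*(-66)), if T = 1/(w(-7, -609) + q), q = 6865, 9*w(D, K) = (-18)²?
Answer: 105757307604848/6901 ≈ 1.5325e+10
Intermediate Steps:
w(D, K) = 36 (w(D, K) = (⅑)*(-18)² = (⅑)*324 = 36)
T = 1/6901 (T = 1/(36 + 6865) = 1/6901 ≈ 0.00014491)
(-171629 + T)*(-69029 + 307*(-66)) = (-171629 + 1/6901)*(-69029 + 307*(-66)) = -1184411728*(-69029 - 20262)/6901 = -1184411728/6901*(-89291) = 105757307604848/6901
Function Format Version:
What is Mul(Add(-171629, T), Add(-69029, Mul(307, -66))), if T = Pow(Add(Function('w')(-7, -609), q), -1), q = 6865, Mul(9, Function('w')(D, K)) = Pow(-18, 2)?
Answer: Rational(105757307604848, 6901) ≈ 1.5325e+10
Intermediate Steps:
Function('w')(D, K) = 36 (Function('w')(D, K) = Mul(Rational(1, 9), Pow(-18, 2)) = Mul(Rational(1, 9), 324) = 36)
T = Rational(1, 6901) (T = Pow(Add(36, 6865), -1) = Pow(6901, -1) = Rational(1, 6901) ≈ 0.00014491)
Mul(Add(-171629, T), Add(-69029, Mul(307, -66))) = Mul(Add(-171629, Rational(1, 6901)), Add(-69029, Mul(307, -66))) = Mul(Rational(-1184411728, 6901), Add(-69029, -20262)) = Mul(Rational(-1184411728, 6901), -89291) = Rational(105757307604848, 6901)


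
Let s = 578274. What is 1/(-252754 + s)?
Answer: 1/325520 ≈ 3.0720e-6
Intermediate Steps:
1/(-252754 + s) = 1/(-252754 + 578274) = 1/325520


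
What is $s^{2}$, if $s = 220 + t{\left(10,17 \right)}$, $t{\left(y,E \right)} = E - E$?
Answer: $48400$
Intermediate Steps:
$t{\left(y,E \right)} = 0$
$s = 220$ ($s = 220 + 0 = 220$)
$s^{2} = 220^{2} = 48400$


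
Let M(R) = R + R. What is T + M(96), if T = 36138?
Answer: 36330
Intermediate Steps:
M(R) = 2*R
T + M(96) = 36138 + 2*96 = 36138 + 192 = 36330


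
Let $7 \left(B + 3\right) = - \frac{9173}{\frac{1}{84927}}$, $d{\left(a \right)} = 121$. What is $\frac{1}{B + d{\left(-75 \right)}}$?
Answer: $- \frac{7}{779034545} \approx -8.9855 \cdot 10^{-9}$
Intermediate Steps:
$B = - \frac{779035392}{7}$ ($B = -3 + \frac{\left(-9173\right) \frac{1}{\frac{1}{84927}}}{7} = -3 + \frac{\left(-9173\right) 84927}{7} = -3 + \frac{1}{7} \left(-779035371\right) = -3 - \frac{779035371}{7} = - \frac{779035392}{7} \approx -1.1129 \cdot 10^{8}$)
$\frac{1}{B + d{\left(-75 \right)}} = \frac{1}{- \frac{779035392}{7} + 121} = \frac{1}{- \frac{779034545}{7}} = - \frac{7}{779034545}$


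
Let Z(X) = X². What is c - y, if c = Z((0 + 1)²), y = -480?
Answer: 481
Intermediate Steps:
c = 1 (c = ((0 + 1)²)² = (1²)² = 1² = 1)
c - y = 1 - 1*(-480) = 1 + 480 = 481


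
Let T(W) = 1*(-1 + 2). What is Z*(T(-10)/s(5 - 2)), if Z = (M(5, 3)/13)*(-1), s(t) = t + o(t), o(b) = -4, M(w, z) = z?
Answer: 3/13 ≈ 0.23077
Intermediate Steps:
T(W) = 1 (T(W) = 1*1 = 1)
s(t) = -4 + t (s(t) = t - 4 = -4 + t)
Z = -3/13 (Z = (3/13)*(-1) = -3/13 ≈ -0.23077)
Z*(T(-10)/s(5 - 2)) = -3/(13*(-4 + (5 - 2))) = -3/(13*(-4 + 3)) = -3/(13*(-1)) = -3*(-1)/13 = -3/13*(-1) = 3/13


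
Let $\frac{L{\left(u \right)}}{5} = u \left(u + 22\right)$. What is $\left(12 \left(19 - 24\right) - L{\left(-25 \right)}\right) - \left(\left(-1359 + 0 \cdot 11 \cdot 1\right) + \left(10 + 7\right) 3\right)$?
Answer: $873$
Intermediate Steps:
$L{\left(u \right)} = 5 u \left(22 + u\right)$ ($L{\left(u \right)} = 5 u \left(u + 22\right) = 5 u \left(22 + u\right)$)
$\left(12 \left(19 - 24\right) - L{\left(-25 \right)}\right) - \left(\left(-1359 + 0 \cdot 11 \cdot 1\right) + \left(10 + 7\right) 3\right) = \left(12 \left(19 - 24\right) - 5 \left(-25\right) \left(22 - 25\right)\right) - \left(\left(-1359 + 0 \cdot 11 \cdot 1\right) + \left(10 + 7\right) 3\right) = \left(12 \left(-5\right) - 5 \left(-25\right) \left(-3\right)\right) - \left(\left(-1359 + 0 \cdot 1\right) + 17 \cdot 3\right) = \left(-60 - 375\right) - \left(\left(-1359 + 0\right) + 51\right) = \left(-60 - 375\right) - \left(-1359 + 51\right) = -435 - -1308 = -435 + 1308 = 873$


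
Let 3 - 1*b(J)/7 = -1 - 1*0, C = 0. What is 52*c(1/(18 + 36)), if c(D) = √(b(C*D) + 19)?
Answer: 52*√47 ≈ 356.49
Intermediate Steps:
b(J) = 28 (b(J) = 21 - 7*(-1 - 1*0) = 21 - 7*(-1 + 0) = 21 - 7*(-1) = 21 + 7 = 28)
c(D) = √47 (c(D) = √(28 + 19) = √47)
52*c(1/(18 + 36)) = 52*√47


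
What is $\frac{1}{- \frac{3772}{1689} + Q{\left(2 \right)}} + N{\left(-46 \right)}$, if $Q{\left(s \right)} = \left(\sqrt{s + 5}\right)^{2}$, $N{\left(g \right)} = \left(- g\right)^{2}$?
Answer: $\frac{17037605}{8051} \approx 2116.2$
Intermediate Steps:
$N{\left(g \right)} = g^{2}$
$Q{\left(s \right)} = 5 + s$ ($Q{\left(s \right)} = \left(\sqrt{5 + s}\right)^{2} = 5 + s$)
$\frac{1}{- \frac{3772}{1689} + Q{\left(2 \right)}} + N{\left(-46 \right)} = \frac{1}{- \frac{3772}{1689} + \left(5 + 2\right)} + \left(-46\right)^{2} = \frac{1}{\left(-3772\right) \frac{1}{1689} + 7} + 2116 = \frac{1}{- \frac{3772}{1689} + 7} + 2116 = \frac{1}{\frac{8051}{1689}} + 2116 = \frac{1689}{8051} + 2116 = \frac{17037605}{8051}$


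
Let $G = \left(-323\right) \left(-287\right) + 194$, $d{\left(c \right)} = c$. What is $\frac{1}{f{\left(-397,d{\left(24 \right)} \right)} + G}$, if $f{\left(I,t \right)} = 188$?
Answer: $\frac{1}{93083} \approx 1.0743 \cdot 10^{-5}$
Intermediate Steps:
$G = 92895$ ($G = 92701 + 194 = 92895$)
$\frac{1}{f{\left(-397,d{\left(24 \right)} \right)} + G} = \frac{1}{188 + 92895} = \frac{1}{93083}$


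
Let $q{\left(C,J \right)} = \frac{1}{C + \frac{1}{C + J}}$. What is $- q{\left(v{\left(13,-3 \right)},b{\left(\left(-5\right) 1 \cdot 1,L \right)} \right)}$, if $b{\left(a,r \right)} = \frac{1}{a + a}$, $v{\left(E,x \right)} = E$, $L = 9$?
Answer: $- \frac{129}{1687} \approx -0.076467$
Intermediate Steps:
$b{\left(a,r \right)} = \frac{1}{2 a}$
$- q{\left(v{\left(13,-3 \right)},b{\left(\left(-5\right) 1 \cdot 1,L \right)} \right)} = - \frac{13 + \frac{1}{2 \left(-5\right) 1 \cdot 1}}{1 + 13^{2} + 13 \frac{1}{2 \left(-5\right) 1 \cdot 1}} = - \frac{13 + \frac{1}{2 \left(\left(-5\right) 1\right)}}{1 + 169 + 13 \frac{1}{2 \left(\left(-5\right) 1\right)}} = - \frac{13 + \frac{1}{2 \left(-5\right)}}{1 + 169 + 13 \frac{1}{2 \left(-5\right)}} = - \frac{13 + \frac{1}{2} \left(- \frac{1}{5}\right)}{1 + 169 + 13 \cdot \frac{1}{2} \left(- \frac{1}{5}\right)} = - \frac{13 - \frac{1}{10}}{1 + 169 + 13 \left(- \frac{1}{10}\right)} = - \frac{129}{\left(1 + 169 - \frac{13}{10}\right) 10} = - \frac{129}{\frac{1687}{10} \cdot 10} = - \frac{10 \cdot 129}{1687 \cdot 10} = \left(-1\right) \frac{129}{1687} = - \frac{129}{1687}$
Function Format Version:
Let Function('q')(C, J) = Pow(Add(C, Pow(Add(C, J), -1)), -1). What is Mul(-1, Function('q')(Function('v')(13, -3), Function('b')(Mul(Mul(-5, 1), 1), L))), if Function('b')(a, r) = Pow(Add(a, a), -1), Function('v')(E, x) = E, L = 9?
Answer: Rational(-129, 1687) ≈ -0.076467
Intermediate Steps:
Function('b')(a, r) = Mul(Rational(1, 2), Pow(a, -1)) (Function('b')(a, r) = Pow(Mul(2, a), -1) = Mul(Rational(1, 2), Pow(a, -1)))
Mul(-1, Function('q')(Function('v')(13, -3), Function('b')(Mul(Mul(-5, 1), 1), L))) = Mul(-1, Mul(Pow(Add(1, Pow(13, 2), Mul(13, Mul(Rational(1, 2), Pow(Mul(Mul(-5, 1), 1), -1)))), -1), Add(13, Mul(Rational(1, 2), Pow(Mul(Mul(-5, 1), 1), -1))))) = Mul(-1, Mul(Pow(Add(1, 169, Mul(13, Mul(Rational(1, 2), Pow(Mul(-5, 1), -1)))), -1), Add(13, Mul(Rational(1, 2), Pow(Mul(-5, 1), -1))))) = Mul(-1, Mul(Pow(Add(1, 169, Mul(13, Mul(Rational(1, 2), Pow(-5, -1)))), -1), Add(13, Mul(Rational(1, 2), Pow(-5, -1))))) = Mul(-1, Mul(Pow(Add(1, 169, Mul(13, Mul(Rational(1, 2), Rational(-1, 5)))), -1), Add(13, Mul(Rational(1, 2), Rational(-1, 5))))) = Mul(-1, Mul(Pow(Add(1, 169, Mul(13, Rational(-1, 10))), -1), Add(13, Rational(-1, 10)))) = Mul(-1, Mul(Pow(Add(1, 169, Rational(-13, 10)), -1), Rational(129, 10))) = Mul(-1, Mul(Pow(Rational(1687, 10), -1), Rational(129, 10))) = Mul(-1, Mul(Rational(10, 1687), Rational(129, 10))) = Mul(-1, Rational(129, 1687)) = Rational(-129, 1687)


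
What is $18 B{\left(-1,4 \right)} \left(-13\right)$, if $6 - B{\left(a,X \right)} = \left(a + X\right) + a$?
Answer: $-936$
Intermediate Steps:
$B{\left(a,X \right)} = 6 - X - 2 a$ ($B{\left(a,X \right)} = 6 - \left(\left(a + X\right) + a\right) = 6 - \left(\left(X + a\right) + a\right) = 6 - \left(X + 2 a\right) = 6 - X - 2 a$)
$18 B{\left(-1,4 \right)} \left(-13\right) = 18 \left(6 - 4 - -2\right) \left(-13\right) = 18 \left(6 - 4 + 2\right) \left(-13\right) = 18 \cdot 4 \left(-13\right) = 72 \left(-13\right) = -936$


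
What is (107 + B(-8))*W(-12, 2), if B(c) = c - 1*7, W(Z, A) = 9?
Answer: 828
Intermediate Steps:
B(c) = -7 + c (B(c) = c - 7 = -7 + c)
(107 + B(-8))*W(-12, 2) = (107 + (-7 - 8))*9 = (107 - 15)*9 = 92*9 = 828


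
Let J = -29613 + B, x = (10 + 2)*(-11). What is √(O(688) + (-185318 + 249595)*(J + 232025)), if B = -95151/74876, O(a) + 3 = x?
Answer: √18235362608504481103/37438 ≈ 1.1406e+5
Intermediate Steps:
x = -132 (x = 12*(-11) = -132)
O(a) = -135 (O(a) = -3 - 132 = -135)
B = -95151/74876 (B = -95151*1/74876 = -95151/74876 ≈ -1.2708)
J = -2217398139/74876 (J = -29613 - 95151/74876 = -2217398139/74876 ≈ -29614.)
√(O(688) + (-185318 + 249595)*(J + 232025)) = √(-135 + (-185318 + 249595)*(-2217398139/74876 + 232025)) = √(-135 + 64277*(15155705761/74876)) = √(-135 + 974163299199797/74876) = √(974163289091537/74876) = √18235362608504481103/37438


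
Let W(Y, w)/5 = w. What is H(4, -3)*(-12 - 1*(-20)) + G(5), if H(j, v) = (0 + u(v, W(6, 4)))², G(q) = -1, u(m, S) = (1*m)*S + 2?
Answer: 26911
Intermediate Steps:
W(Y, w) = 5*w
u(m, S) = 2 + S*m (u(m, S) = m*S + 2 = S*m + 2 = 2 + S*m)
H(j, v) = (2 + 20*v)² (H(j, v) = (0 + (2 + (5*4)*v))² = (0 + (2 + 20*v))² = (2 + 20*v)²)
H(4, -3)*(-12 - 1*(-20)) + G(5) = (4*(1 + 10*(-3))²)*(-12 - 1*(-20)) - 1 = (4*(1 - 30)²)*(-12 + 20) - 1 = (4*(-29)²)*8 - 1 = (4*841)*8 - 1 = 3364*8 - 1 = 26912 - 1 = 26911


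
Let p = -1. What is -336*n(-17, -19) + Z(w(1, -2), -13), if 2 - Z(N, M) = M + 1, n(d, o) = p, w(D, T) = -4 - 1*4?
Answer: 350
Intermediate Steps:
w(D, T) = -8 (w(D, T) = -4 - 4 = -8)
n(d, o) = -1
Z(N, M) = 1 - M (Z(N, M) = 2 - (M + 1) = 2 - (1 + M) = 2 + (-1 - M) = 1 - M)
-336*n(-17, -19) + Z(w(1, -2), -13) = -336*(-1) + (1 - 1*(-13)) = 336 + (1 + 13) = 336 + 14 = 350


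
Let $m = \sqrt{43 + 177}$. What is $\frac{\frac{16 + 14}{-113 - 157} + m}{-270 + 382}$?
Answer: $- \frac{1}{1008} + \frac{\sqrt{55}}{56} \approx 0.13144$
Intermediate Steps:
$m = 2 \sqrt{55}$ ($m = \sqrt{220} = 2 \sqrt{55} \approx 14.832$)
$\frac{\frac{16 + 14}{-113 - 157} + m}{-270 + 382} = \frac{\frac{16 + 14}{-113 - 157} + 2 \sqrt{55}}{-270 + 382} = \frac{\frac{30}{-270} + 2 \sqrt{55}}{112} = \left(30 \left(- \frac{1}{270}\right) + 2 \sqrt{55}\right) \frac{1}{112} = \left(- \frac{1}{9} + 2 \sqrt{55}\right) \frac{1}{112} = - \frac{1}{1008} + \frac{\sqrt{55}}{56}$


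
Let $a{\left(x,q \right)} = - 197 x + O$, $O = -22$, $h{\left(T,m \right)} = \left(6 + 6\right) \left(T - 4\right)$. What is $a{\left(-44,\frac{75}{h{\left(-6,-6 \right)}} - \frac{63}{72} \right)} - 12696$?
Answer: $-4050$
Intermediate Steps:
$h{\left(T,m \right)} = -48 + 12 T$ ($h{\left(T,m \right)} = 12 \left(-4 + T\right) = -48 + 12 T$)
$a{\left(x,q \right)} = -22 - 197 x$ ($a{\left(x,q \right)} = - 197 x - 22 = -22 - 197 x$)
$a{\left(-44,\frac{75}{h{\left(-6,-6 \right)}} - \frac{63}{72} \right)} - 12696 = \left(-22 - -8668\right) - 12696 = \left(-22 + 8668\right) - 12696 = 8646 - 12696 = -4050$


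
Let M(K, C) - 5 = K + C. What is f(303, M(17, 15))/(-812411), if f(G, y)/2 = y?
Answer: -74/812411 ≈ -9.1087e-5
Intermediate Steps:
M(K, C) = 5 + C + K (M(K, C) = 5 + (K + C) = 5 + (C + K) = 5 + C + K)
f(G, y) = 2*y
f(303, M(17, 15))/(-812411) = (2*(5 + 15 + 17))/(-812411) = (2*37)*(-1/812411) = 74*(-1/812411) = -74/812411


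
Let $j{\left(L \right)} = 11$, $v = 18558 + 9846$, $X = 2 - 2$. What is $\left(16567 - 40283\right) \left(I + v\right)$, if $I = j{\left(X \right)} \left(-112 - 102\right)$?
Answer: $-617801800$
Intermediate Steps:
$X = 0$
$v = 28404$
$I = -2354$ ($I = 11 \left(-112 - 102\right) = 11 \left(-214\right) = -2354$)
$\left(16567 - 40283\right) \left(I + v\right) = \left(16567 - 40283\right) \left(-2354 + 28404\right) = \left(-23716\right) 26050 = -617801800$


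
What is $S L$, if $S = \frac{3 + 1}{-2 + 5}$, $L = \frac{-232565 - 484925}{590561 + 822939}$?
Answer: $- \frac{143498}{212025} \approx -0.6768$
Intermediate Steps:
$L = - \frac{71749}{141350}$ ($L = - \frac{717490}{1413500} = \left(-717490\right) \frac{1}{1413500} = - \frac{71749}{141350} \approx -0.5076$)
$S = \frac{4}{3} \approx 1.3333$
$S L = \frac{4}{3} \left(- \frac{71749}{141350}\right) = - \frac{143498}{212025}$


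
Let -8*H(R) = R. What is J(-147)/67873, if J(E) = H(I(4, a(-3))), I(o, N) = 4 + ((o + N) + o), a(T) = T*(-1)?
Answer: -15/542984 ≈ -2.7625e-5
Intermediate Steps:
a(T) = -T
I(o, N) = 4 + N + 2*o (I(o, N) = 4 + ((N + o) + o) = 4 + (N + 2*o) = 4 + N + 2*o)
H(R) = -R/8
J(E) = -15/8 (J(E) = -(4 - 1*(-3) + 2*4)/8 = -(4 + 3 + 8)/8 = -1/8*15 = -15/8)
J(-147)/67873 = -15/8/67873 = -15/8*1/67873 = -15/542984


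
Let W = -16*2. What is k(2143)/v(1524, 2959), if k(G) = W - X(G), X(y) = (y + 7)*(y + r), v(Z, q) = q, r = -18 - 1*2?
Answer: -4564482/2959 ≈ -1542.6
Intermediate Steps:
r = -20 (r = -18 - 2 = -20)
X(y) = (-20 + y)*(7 + y) (X(y) = (y + 7)*(y - 20) = (7 + y)*(-20 + y) = (-20 + y)*(7 + y))
W = -32
k(G) = 108 - G**2 + 13*G (k(G) = -32 - (-140 + G**2 - 13*G) = -32 + (140 - G**2 + 13*G) = 108 - G**2 + 13*G)
k(2143)/v(1524, 2959) = (108 - 1*2143**2 + 13*2143)/2959 = (108 - 1*4592449 + 27859)*(1/2959) = (108 - 4592449 + 27859)*(1/2959) = -4564482*1/2959 = -4564482/2959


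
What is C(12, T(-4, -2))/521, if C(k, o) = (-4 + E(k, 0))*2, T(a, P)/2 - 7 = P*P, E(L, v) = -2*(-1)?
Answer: -4/521 ≈ -0.0076775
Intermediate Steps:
E(L, v) = 2
T(a, P) = 14 + 2*P² (T(a, P) = 14 + 2*(P*P) = 14 + 2*P²)
C(k, o) = -4 (C(k, o) = (-4 + 2)*2 = -2*2 = -4)
C(12, T(-4, -2))/521 = -4/521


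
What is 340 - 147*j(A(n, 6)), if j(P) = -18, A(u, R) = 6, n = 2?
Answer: 2986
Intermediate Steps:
340 - 147*j(A(n, 6)) = 340 - 147*(-18) = 340 + 2646 = 2986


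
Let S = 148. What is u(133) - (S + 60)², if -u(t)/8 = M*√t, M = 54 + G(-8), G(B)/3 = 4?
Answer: -43264 - 528*√133 ≈ -49353.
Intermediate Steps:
G(B) = 12 (G(B) = 3*4 = 12)
M = 66 (M = 54 + 12 = 66)
u(t) = -528*√t
u(133) - (S + 60)² = -528*√133 - (148 + 60)² = -528*√133 - 1*208² = -528*√133 - 1*43264 = -528*√133 - 43264 = -43264 - 528*√133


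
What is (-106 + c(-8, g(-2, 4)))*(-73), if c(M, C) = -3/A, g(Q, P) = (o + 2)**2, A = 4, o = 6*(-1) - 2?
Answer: 31171/4 ≈ 7792.8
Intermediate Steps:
o = -8 (o = -6 - 2 = -8)
g(Q, P) = 36 (g(Q, P) = (-8 + 2)**2 = (-6)**2 = 36)
c(M, C) = -3/4
(-106 + c(-8, g(-2, 4)))*(-73) = (-106 - 3/4)*(-73) = -427/4*(-73) = 31171/4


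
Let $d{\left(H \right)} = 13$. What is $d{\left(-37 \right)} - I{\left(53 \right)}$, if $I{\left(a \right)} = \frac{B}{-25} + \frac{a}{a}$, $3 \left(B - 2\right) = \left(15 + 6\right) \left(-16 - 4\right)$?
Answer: $\frac{162}{25} \approx 6.48$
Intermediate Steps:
$B = -138$ ($B = 2 + \frac{\left(15 + 6\right) \left(-16 - 4\right)}{3} = 2 + \frac{21 \left(-20\right)}{3} = 2 + \frac{1}{3} \left(-420\right) = 2 - 140 = -138$)
$I{\left(a \right)} = \frac{163}{25}$ ($I{\left(a \right)} = - \frac{138}{-25} + \frac{a}{a} = \left(-138\right) \left(- \frac{1}{25}\right) + 1 = \frac{138}{25} + 1 = \frac{163}{25}$)
$d{\left(-37 \right)} - I{\left(53 \right)} = 13 - \frac{163}{25} = \frac{162}{25}$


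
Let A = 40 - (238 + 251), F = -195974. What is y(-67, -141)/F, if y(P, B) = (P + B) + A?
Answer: 657/195974 ≈ 0.0033525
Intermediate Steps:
A = -449 (A = 40 - 1*489 = 40 - 489 = -449)
y(P, B) = -449 + B + P (y(P, B) = (P + B) - 449 = (B + P) - 449 = -449 + B + P)
y(-67, -141)/F = (-449 - 141 - 67)/(-195974) = -657*(-1/195974) = 657/195974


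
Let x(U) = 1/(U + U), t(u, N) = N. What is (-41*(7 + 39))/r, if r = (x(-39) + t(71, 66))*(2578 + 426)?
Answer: -36777/3865397 ≈ -0.0095144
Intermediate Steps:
x(U) = 1/(2*U)
r = 7730794/39 (r = ((1/2)/(-39) + 66)*(2578 + 426) = ((1/2)*(-1/39) + 66)*3004 = (-1/78 + 66)*3004 = (5147/78)*3004 = 7730794/39 ≈ 1.9823e+5)
(-41*(7 + 39))/r = (-41*(7 + 39))/(7730794/39) = -41*46*(39/7730794) = -1886*39/7730794 = -36777/3865397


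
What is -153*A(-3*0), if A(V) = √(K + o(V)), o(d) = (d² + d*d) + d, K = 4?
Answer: -306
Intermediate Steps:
o(d) = d + 2*d² (o(d) = (d² + d²) + d = 2*d² + d = d + 2*d²)
A(V) = √(4 + V*(1 + 2*V))
-153*A(-3*0) = -153*√(4 + (-3*0)*(1 + 2*(-3*0))) = -153*√(4 + 0*(1 + 2*0)) = -153*√(4 + 0*(1 + 0)) = -153*√(4 + 0*1) = -153*√(4 + 0) = -153*√4 = -153*2 = -306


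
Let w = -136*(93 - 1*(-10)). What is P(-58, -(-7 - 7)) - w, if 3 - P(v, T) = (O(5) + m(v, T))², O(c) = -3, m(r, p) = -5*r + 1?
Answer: -68933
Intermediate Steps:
m(r, p) = 1 - 5*r
P(v, T) = 3 - (-2 - 5*v)² (P(v, T) = 3 - (-3 + (1 - 5*v))² = 3 - (-2 - 5*v)²)
w = -14008 (w = -136*(93 + 10) = -136*103 = -14008)
P(-58, -(-7 - 7)) - w = (3 - (2 + 5*(-58))²) - 1*(-14008) = (3 - (2 - 290)²) + 14008 = (3 - 1*(-288)²) + 14008 = (3 - 1*82944) + 14008 = (3 - 82944) + 14008 = -82941 + 14008 = -68933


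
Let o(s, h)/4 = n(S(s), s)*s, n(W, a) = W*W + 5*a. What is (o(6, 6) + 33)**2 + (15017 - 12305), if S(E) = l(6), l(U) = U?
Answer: 2617401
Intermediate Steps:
S(E) = 6
n(W, a) = W**2 + 5*a
o(s, h) = 4*s*(36 + 5*s) (o(s, h) = 4*((6**2 + 5*s)*s) = 4*((36 + 5*s)*s) = 4*(s*(36 + 5*s)) = 4*s*(36 + 5*s))
(o(6, 6) + 33)**2 + (15017 - 12305) = (4*6*(36 + 5*6) + 33)**2 + (15017 - 12305) = (4*6*(36 + 30) + 33)**2 + 2712 = (4*6*66 + 33)**2 + 2712 = (1584 + 33)**2 + 2712 = 1617**2 + 2712 = 2614689 + 2712 = 2617401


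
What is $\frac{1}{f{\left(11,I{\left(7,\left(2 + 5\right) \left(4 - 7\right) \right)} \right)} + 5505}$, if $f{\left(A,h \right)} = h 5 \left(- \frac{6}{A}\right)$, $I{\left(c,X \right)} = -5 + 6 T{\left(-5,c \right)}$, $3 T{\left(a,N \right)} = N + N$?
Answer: $\frac{11}{59865} \approx 0.00018375$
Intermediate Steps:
$T{\left(a,N \right)} = \frac{2 N}{3}$ ($T{\left(a,N \right)} = \frac{N + N}{3} = \frac{2 N}{3}$)
$I{\left(c,X \right)} = -5 + 4 c$ ($I{\left(c,X \right)} = -5 + 6 \frac{2 c}{3} = -5 + 4 c$)
$f{\left(A,h \right)} = - \frac{30 h}{A}$ ($f{\left(A,h \right)} = 5 h \left(- \frac{6}{A}\right) = - \frac{30 h}{A}$)
$\frac{1}{f{\left(11,I{\left(7,\left(2 + 5\right) \left(4 - 7\right) \right)} \right)} + 5505} = \frac{1}{- \frac{30 \left(-5 + 4 \cdot 7\right)}{11} + 5505} = \frac{1}{\left(-30\right) \left(-5 + 28\right) \frac{1}{11} + 5505} = \frac{1}{\left(-30\right) 23 \cdot \frac{1}{11} + 5505} = \frac{1}{- \frac{690}{11} + 5505} = \frac{1}{\frac{59865}{11}} = \frac{11}{59865}$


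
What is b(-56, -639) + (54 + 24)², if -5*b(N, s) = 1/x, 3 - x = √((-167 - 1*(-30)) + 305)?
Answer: 1612261/265 + 2*√42/795 ≈ 6084.0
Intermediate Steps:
x = 3 - 2*√42 (x = 3 - √((-167 - 1*(-30)) + 305) = 3 - √((-167 + 30) + 305) = 3 - √(-137 + 305) = 3 - √168 = 3 - 2*√42 ≈ -9.9615)
b(N, s) = -1/(5*(3 - 2*√42))
b(-56, -639) + (54 + 24)² = (1/265 + 2*√42/795) + (54 + 24)² = (1/265 + 2*√42/795) + 78² = (1/265 + 2*√42/795) + 6084 = 1612261/265 + 2*√42/795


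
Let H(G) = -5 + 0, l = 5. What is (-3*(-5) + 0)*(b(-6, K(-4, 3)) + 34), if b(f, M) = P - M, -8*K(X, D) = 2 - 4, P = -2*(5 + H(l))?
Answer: 2025/4 ≈ 506.25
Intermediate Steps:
H(G) = -5
P = 0 (P = -2*(5 - 5) = -2*0 = 0)
K(X, D) = ¼ (K(X, D) = -(2 - 4)/8 = -⅛*(-2) = ¼)
b(f, M) = -M (b(f, M) = 0 - M = -M)
(-3*(-5) + 0)*(b(-6, K(-4, 3)) + 34) = (-3*(-5) + 0)*(-1*¼ + 34) = (15 + 0)*(-¼ + 34) = 15*(135/4) = 2025/4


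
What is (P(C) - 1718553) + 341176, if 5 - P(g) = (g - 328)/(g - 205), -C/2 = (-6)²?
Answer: -381532444/277 ≈ -1.3774e+6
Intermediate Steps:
C = -72 (C = -2*(-6)² = -2*36 = -72)
P(g) = 5 - (-328 + g)/(-205 + g) (P(g) = 5 - (g - 328)/(g - 205) = 5 - (-328 + g)/(-205 + g))
(P(C) - 1718553) + 341176 = ((-697 + 4*(-72))/(-205 - 72) - 1718553) + 341176 = ((-697 - 288)/(-277) - 1718553) + 341176 = (-1/277*(-985) - 1718553) + 341176 = (985/277 - 1718553) + 341176 = -476038196/277 + 341176 = -381532444/277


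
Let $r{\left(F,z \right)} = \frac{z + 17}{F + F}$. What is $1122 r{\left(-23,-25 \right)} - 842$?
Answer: $- \frac{14878}{23} \approx -646.87$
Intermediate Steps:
$r{\left(F,z \right)} = \frac{17 + z}{2 F}$
$1122 r{\left(-23,-25 \right)} - 842 = 1122 \frac{17 - 25}{2 \left(-23\right)} - 842 = 1122 \cdot \frac{1}{2} \left(- \frac{1}{23}\right) \left(-8\right) - 842 = 1122 \cdot \frac{4}{23} - 842 = \frac{4488}{23} - 842 = - \frac{14878}{23}$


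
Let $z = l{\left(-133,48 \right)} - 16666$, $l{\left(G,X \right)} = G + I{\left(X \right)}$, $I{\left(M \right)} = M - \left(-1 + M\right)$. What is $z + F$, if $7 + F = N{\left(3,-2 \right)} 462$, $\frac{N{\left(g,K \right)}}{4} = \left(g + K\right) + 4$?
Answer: $-7565$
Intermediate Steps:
$I{\left(M \right)} = 1$
$l{\left(G,X \right)} = 1 + G$ ($l{\left(G,X \right)} = G + 1 = 1 + G$)
$z = -16798$ ($z = \left(1 - 133\right) - 16666 = -132 - 16666 = -16798$)
$N{\left(g,K \right)} = 16 + 4 K + 4 g$ ($N{\left(g,K \right)} = 4 \left(\left(g + K\right) + 4\right) = 4 \left(\left(K + g\right) + 4\right) = 4 \left(4 + K + g\right) = 16 + 4 K + 4 g$)
$F = 9233$ ($F = -7 + \left(16 + 4 \left(-2\right) + 4 \cdot 3\right) 462 = -7 + \left(16 - 8 + 12\right) 462 = -7 + 20 \cdot 462 = -7 + 9240 = 9233$)
$z + F = -16798 + 9233 = -7565$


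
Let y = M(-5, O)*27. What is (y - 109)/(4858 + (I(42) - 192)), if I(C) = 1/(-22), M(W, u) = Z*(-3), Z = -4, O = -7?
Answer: 4730/102651 ≈ 0.046078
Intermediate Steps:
M(W, u) = 12 (M(W, u) = -4*(-3) = 12)
I(C) = -1/22
y = 324 (y = 12*27 = 324)
(y - 109)/(4858 + (I(42) - 192)) = (324 - 109)/(4858 + (-1/22 - 192)) = 215/(4858 - 4225/22) = 215/(102651/22) = 215*(22/102651) = 4730/102651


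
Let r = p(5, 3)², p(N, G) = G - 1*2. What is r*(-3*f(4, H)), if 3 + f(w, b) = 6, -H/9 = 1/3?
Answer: -9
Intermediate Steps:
p(N, G) = -2 + G (p(N, G) = G - 2 = -2 + G)
H = -3 (H = -9/3 = -9*⅓ = -3)
f(w, b) = 3 (f(w, b) = -3 + 6 = 3)
r = 1 (r = (-2 + 3)² = 1² = 1)
r*(-3*f(4, H)) = 1*(-3*3) = 1*(-9) = -9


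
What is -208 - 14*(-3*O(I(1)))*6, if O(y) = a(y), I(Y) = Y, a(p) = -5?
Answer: -1468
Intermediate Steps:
O(y) = -5
-208 - 14*(-3*O(I(1)))*6 = -208 - 14*(-3*(-5))*6 = -208 - 210*6 = -208 - 14*90 = -208 - 1260 = -1468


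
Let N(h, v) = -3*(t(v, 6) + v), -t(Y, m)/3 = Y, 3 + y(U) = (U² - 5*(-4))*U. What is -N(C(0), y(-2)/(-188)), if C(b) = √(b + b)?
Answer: -153/94 ≈ -1.6277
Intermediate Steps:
y(U) = -3 + U*(20 + U²) (y(U) = -3 + (U² - 5*(-4))*U = -3 + (U² + 20)*U = -3 + (20 + U²)*U = -3 + U*(20 + U²))
C(b) = √2*√b (C(b) = √(2*b) = √2*√b)
t(Y, m) = -3*Y
N(h, v) = 6*v (N(h, v) = -3*(-3*v + v) = -(-6)*v = 6*v)
-N(C(0), y(-2)/(-188)) = -6*(-3 + (-2)³ + 20*(-2))/(-188) = -6*(-3 - 8 - 40)*(-1/188) = -6*(-51*(-1/188)) = -6*51/188 = -1*153/94 = -153/94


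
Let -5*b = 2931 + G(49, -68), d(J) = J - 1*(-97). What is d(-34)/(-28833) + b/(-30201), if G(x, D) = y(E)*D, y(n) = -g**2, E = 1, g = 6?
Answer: 2310784/69109955 ≈ 0.033436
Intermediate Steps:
d(J) = 97 + J (d(J) = J + 97 = 97 + J)
y(n) = -36 (y(n) = -1*6**2 = -1*36 = -36)
G(x, D) = -36*D
b = -5379/5 (b = -(2931 - 36*(-68))/5 = -(2931 + 2448)/5 = -1/5*5379 = -5379/5 ≈ -1075.8)
d(-34)/(-28833) + b/(-30201) = (97 - 34)/(-28833) - 5379/5/(-30201) = 63*(-1/28833) - 5379/5*(-1/30201) = -3/1373 + 1793/50335 = 2310784/69109955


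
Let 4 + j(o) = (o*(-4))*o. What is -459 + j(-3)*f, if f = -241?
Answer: 9181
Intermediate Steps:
j(o) = -4 - 4*o² (j(o) = -4 + (o*(-4))*o = -4 + (-4*o)*o = -4 - 4*o²)
-459 + j(-3)*f = -459 + (-4 - 4*(-3)²)*(-241) = -459 + (-4 - 4*9)*(-241) = -459 + (-4 - 36)*(-241) = -459 - 40*(-241) = -459 + 9640 = 9181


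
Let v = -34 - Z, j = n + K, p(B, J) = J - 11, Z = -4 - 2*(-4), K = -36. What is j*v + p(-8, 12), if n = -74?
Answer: 4181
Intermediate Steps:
Z = 4 (Z = -4 + 8 = 4)
p(B, J) = -11 + J
j = -110 (j = -74 - 36 = -110)
v = -38 (v = -34 - 1*4 = -34 - 4 = -38)
j*v + p(-8, 12) = -110*(-38) + (-11 + 12) = 4180 + 1 = 4181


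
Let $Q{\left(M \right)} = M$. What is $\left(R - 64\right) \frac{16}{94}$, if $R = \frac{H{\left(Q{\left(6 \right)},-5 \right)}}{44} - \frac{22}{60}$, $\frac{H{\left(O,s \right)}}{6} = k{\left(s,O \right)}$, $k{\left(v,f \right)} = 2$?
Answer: $- \frac{84604}{7755} \approx -10.91$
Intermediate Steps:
$H{\left(O,s \right)} = 12$ ($H{\left(O,s \right)} = 6 \cdot 2 = 12$)
$R = - \frac{31}{330}$ ($R = \frac{12}{44} - \frac{22}{60} = 12 \cdot \frac{1}{44} - \frac{11}{30} = \frac{3}{11} - \frac{11}{30} = - \frac{31}{330} \approx -0.093939$)
$\left(R - 64\right) \frac{16}{94} = \left(- \frac{31}{330} - 64\right) \frac{16}{94} = - \frac{21151 \cdot 16 \cdot \frac{1}{94}}{330} = \left(- \frac{21151}{330}\right) \frac{8}{47} = - \frac{84604}{7755}$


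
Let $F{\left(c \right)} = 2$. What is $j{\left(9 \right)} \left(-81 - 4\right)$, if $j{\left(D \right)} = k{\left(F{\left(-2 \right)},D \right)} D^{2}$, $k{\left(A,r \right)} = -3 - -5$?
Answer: $-13770$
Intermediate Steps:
$k{\left(A,r \right)} = 2$ ($k{\left(A,r \right)} = -3 + 5 = 2$)
$j{\left(D \right)} = 2 D^{2}$
$j{\left(9 \right)} \left(-81 - 4\right) = 2 \cdot 9^{2} \left(-81 - 4\right) = 2 \cdot 81 \left(-85\right) = 162 \left(-85\right) = -13770$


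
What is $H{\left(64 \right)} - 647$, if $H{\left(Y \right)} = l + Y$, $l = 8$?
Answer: $-575$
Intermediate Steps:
$H{\left(Y \right)} = 8 + Y$
$H{\left(64 \right)} - 647 = \left(8 + 64\right) - 647 = 72 - 647 = -575$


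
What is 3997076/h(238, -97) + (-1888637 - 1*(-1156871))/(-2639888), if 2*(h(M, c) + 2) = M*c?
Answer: -5271692364509/15238753480 ≈ -345.94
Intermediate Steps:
h(M, c) = -2 + M*c/2 (h(M, c) = -2 + (M*c)/2 = -2 + M*c/2)
3997076/h(238, -97) + (-1888637 - 1*(-1156871))/(-2639888) = 3997076/(-2 + (½)*238*(-97)) + (-1888637 - 1*(-1156871))/(-2639888) = 3997076/(-2 - 11543) + (-1888637 + 1156871)*(-1/2639888) = 3997076/(-11545) - 731766*(-1/2639888) = 3997076*(-1/11545) + 365883/1319944 = -3997076/11545 + 365883/1319944 = -5271692364509/15238753480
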